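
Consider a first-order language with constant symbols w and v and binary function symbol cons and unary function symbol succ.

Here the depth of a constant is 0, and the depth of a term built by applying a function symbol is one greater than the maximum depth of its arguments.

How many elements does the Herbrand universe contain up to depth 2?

74

Let N_k count ground terms of depth at most k. Each non-constant term of depth ≤ k is some function symbol applied to depth-≤(k−1) arguments, giving N_k = 2 + N_{k-1}^2 + N_{k-1}.
N_0 = 2
N_1 = 2 + 2^2 + 2 = 8
N_2 = 2 + 8^2 + 8 = 74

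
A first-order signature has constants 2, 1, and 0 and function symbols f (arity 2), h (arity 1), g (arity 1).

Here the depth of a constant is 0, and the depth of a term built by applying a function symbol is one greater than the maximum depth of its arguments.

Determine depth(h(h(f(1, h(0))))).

4

depth(h(0)) = 1 + depth(0) = 1 + 0 = 1
depth(f(1, h(0))) = 1 + max(0, 1) = 2
depth(h(f(1, h(0)))) = 1 + depth(f(1, h(0))) = 1 + 2 = 3
depth(h(h(f(1, h(0))))) = 1 + depth(h(f(1, h(0)))) = 1 + 3 = 4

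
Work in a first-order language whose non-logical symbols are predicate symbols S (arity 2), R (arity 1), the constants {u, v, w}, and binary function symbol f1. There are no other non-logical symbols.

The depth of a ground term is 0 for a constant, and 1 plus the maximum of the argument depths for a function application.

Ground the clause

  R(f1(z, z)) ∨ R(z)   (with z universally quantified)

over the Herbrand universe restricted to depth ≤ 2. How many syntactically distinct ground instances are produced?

Ground terms of depth ≤ 2:
  Let N_k = |{terms of depth ≤ k}|. Then N_0 = 3 and N_k = 3 + N_{k-1}^2 for k ≥ 1 (one summand per function symbol, arity giving the exponent).
  N_0 = 3
  N_1 = 3 + 3^2 = 12
  N_2 = 3 + 12^2 = 147
So there are 147 ground terms available for substitution.
The clause has 1 distinct variable (z), which appears in the body. In the free term algebra distinct substitutions yield syntactically distinct ground instances.
Number of ground instances = 147.

147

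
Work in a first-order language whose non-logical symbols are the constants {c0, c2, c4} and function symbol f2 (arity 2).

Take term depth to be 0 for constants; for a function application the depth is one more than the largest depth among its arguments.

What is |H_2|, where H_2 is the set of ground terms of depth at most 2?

Let N_k count ground terms of depth at most k. Each non-constant term of depth ≤ k is some function symbol applied to depth-≤(k−1) arguments, giving N_k = 3 + N_{k-1}^2.
N_0 = 3
N_1 = 3 + 3^2 = 12
N_2 = 3 + 12^2 = 147

147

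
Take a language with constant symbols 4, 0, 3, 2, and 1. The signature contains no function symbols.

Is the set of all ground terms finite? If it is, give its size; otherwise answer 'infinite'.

There are no function symbols, so every ground term is one of the 5 constants.
The Herbrand universe is {4, 0, 3, 2, 1}, which is finite with 5 elements.

5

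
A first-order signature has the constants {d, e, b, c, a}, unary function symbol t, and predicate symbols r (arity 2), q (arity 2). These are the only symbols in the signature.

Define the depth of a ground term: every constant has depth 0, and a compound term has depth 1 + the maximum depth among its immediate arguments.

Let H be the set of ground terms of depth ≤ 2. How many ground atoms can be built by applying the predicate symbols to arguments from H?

First count ground terms of depth ≤ 2.
Let N_k = |{terms of depth ≤ k}|. Then N_0 = 5 and N_k = 5 + N_{k-1} for k ≥ 1 (one summand per function symbol, arity giving the exponent).
N_0 = 5
N_1 = 5 + 5 = 10
N_2 = 5 + 10 = 15
So |H| = 15.
A ground atom is a predicate applied to a tuple of terms from H, so the count is the sum over predicates of |H|^arity:
  r: 15^2 = 225;  q: 15^2 = 225
Total ground atoms: 225 + 225 = 450.

450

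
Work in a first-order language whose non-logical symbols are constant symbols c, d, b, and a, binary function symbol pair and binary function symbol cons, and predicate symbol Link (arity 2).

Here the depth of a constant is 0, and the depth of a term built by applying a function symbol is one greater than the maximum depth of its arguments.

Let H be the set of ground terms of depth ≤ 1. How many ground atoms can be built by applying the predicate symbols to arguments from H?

First count ground terms of depth ≤ 1.
Let N_k count ground terms of depth at most k. Each non-constant term of depth ≤ k is some function symbol applied to depth-≤(k−1) arguments, giving N_k = 4 + N_{k-1}^2 + N_{k-1}^2.
N_0 = 4
N_1 = 4 + 4^2 + 4^2 = 36
So |H| = 36.
For each predicate symbol, the number of ground atoms is |H| raised to its arity; summing:
  Link: 36^2 = 1296
Total ground atoms: 1296.

1296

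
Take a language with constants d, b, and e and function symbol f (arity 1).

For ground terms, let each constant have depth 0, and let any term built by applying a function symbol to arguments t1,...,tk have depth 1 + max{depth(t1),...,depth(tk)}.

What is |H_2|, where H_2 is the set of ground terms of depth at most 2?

9

Write N_k for the number of ground terms of depth ≤ k. A term of depth ≤ k is either a constant or a function symbol applied to arguments of depth ≤ k−1, so N_k = 3 + N_{k-1}.
N_0 = 3
N_1 = 3 + 3 = 6
N_2 = 3 + 6 = 9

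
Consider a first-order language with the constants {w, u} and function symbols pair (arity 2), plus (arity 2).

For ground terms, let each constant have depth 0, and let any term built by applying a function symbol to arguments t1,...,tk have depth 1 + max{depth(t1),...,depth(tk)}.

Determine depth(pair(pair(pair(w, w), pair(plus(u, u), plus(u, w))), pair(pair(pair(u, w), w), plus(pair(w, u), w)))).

depth(pair(w, w)) = 1 + max(0, 0) = 1
depth(plus(u, u)) = 1 + max(0, 0) = 1
depth(plus(u, w)) = 1 + max(0, 0) = 1
depth(pair(plus(u, u), plus(u, w))) = 1 + max(1, 1) = 2
depth(pair(pair(w, w), pair(plus(u, u), plus(u, w)))) = 1 + max(1, 2) = 3
depth(pair(u, w)) = 1 + max(0, 0) = 1
depth(pair(pair(u, w), w)) = 1 + max(1, 0) = 2
depth(pair(w, u)) = 1 + max(0, 0) = 1
depth(plus(pair(w, u), w)) = 1 + max(1, 0) = 2
depth(pair(pair(pair(u, w), w), plus(pair(w, u), w))) = 1 + max(2, 2) = 3
depth(pair(pair(pair(w, w), pair(plus(u, u), plus(u, w))), pair(pair(pair(u, w), w), plus(pair(w, u), w)))) = 1 + max(3, 3) = 4

4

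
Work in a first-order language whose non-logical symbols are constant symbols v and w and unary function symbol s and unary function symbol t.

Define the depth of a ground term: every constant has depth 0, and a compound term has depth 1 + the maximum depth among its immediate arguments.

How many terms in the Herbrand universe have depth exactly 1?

Write N_k for the number of ground terms of depth ≤ k. A term of depth ≤ k is either a constant or a function symbol applied to arguments of depth ≤ k−1, so N_k = 2 + N_{k-1} + N_{k-1}.
N_0 = 2
N_1 = 2 + 2 + 2 = 6
Terms of depth exactly 1: N_1 − N_0 = 6 − 2 = 4.

4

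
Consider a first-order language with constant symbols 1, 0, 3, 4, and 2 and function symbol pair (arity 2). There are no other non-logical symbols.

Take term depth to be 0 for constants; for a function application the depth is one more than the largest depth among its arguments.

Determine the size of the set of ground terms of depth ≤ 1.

30

Let N_k count ground terms of depth at most k. Each non-constant term of depth ≤ k is some function symbol applied to depth-≤(k−1) arguments, giving N_k = 5 + N_{k-1}^2.
N_0 = 5
N_1 = 5 + 5^2 = 30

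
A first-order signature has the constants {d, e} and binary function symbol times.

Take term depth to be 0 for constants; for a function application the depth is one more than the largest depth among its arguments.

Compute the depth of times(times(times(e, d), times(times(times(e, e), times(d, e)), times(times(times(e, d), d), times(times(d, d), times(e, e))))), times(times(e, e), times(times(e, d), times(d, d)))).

depth(times(e, d)) = 1 + max(0, 0) = 1
depth(times(e, e)) = 1 + max(0, 0) = 1
depth(times(d, e)) = 1 + max(0, 0) = 1
depth(times(times(e, e), times(d, e))) = 1 + max(1, 1) = 2
depth(times(times(e, d), d)) = 1 + max(1, 0) = 2
depth(times(d, d)) = 1 + max(0, 0) = 1
depth(times(times(d, d), times(e, e))) = 1 + max(1, 1) = 2
depth(times(times(times(e, d), d), times(times(d, d), times(e, e)))) = 1 + max(2, 2) = 3
depth(times(times(times(e, e), times(d, e)), times(times(times(e, d), d), times(times(d, d), times(e, e))))) = 1 + max(2, 3) = 4
depth(times(times(e, d), times(times(times(e, e), times(d, e)), times(times(times(e, d), d), times(times(d, d), times(e, e)))))) = 1 + max(1, 4) = 5
depth(times(times(e, d), times(d, d))) = 1 + max(1, 1) = 2
depth(times(times(e, e), times(times(e, d), times(d, d)))) = 1 + max(1, 2) = 3
depth(times(times(times(e, d), times(times(times(e, e), times(d, e)), times(times(times(e, d), d), times(times(d, d), times(e, e))))), times(times(e, e), times(times(e, d), times(d, d))))) = 1 + max(5, 3) = 6

6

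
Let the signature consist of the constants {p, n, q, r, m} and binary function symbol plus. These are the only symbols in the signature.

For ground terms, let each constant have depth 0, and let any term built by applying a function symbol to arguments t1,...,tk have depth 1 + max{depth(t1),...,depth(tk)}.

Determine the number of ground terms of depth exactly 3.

Let N_k = |{terms of depth ≤ k}|. Then N_0 = 5 and N_k = 5 + N_{k-1}^2 for k ≥ 1 (one summand per function symbol, arity giving the exponent).
N_0 = 5
N_1 = 5 + 5^2 = 30
N_2 = 5 + 30^2 = 905
N_3 = 5 + 905^2 = 819030
Terms of depth exactly 3: N_3 − N_2 = 819030 − 905 = 818125.

818125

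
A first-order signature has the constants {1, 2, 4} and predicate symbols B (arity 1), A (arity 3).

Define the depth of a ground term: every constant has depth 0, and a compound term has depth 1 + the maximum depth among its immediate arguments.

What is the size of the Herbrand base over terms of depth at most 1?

30

First count ground terms of depth ≤ 1.
With no function symbols every ground term is a constant, so there are exactly 3 ground terms at every depth bound.
N_0 = 3
N_1 = 3
Explicitly: 1, 2, 4.
So |H| = 3.
Ground atoms are formed by filling each argument slot of a predicate with a term from H, so an r-ary predicate gives |H|^r atoms:
  B: 3;  A: 3^3 = 27
Total ground atoms: 3 + 27 = 30.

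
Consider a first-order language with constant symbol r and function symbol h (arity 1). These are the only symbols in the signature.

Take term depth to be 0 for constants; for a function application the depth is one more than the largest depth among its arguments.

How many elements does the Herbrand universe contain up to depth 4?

5

If N_k denotes the number of depth-≤k ground terms, the 1 constant gives N_0 = 1, and each function symbol of arity r contributes N_{k-1}^r new terms at level k: N_k = 1 + N_{k-1}.
N_0 = 1
N_1 = 1 + 1 = 2
N_2 = 1 + 2 = 3
N_3 = 1 + 3 = 4
N_4 = 1 + 4 = 5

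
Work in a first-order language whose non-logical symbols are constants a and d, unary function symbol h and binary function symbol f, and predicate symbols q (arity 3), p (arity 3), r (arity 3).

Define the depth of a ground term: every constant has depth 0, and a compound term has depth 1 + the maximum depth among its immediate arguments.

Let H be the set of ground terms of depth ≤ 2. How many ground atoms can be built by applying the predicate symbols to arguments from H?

1215672

First count ground terms of depth ≤ 2.
Write N_k for the number of ground terms of depth ≤ k. A term of depth ≤ k is either a constant or a function symbol applied to arguments of depth ≤ k−1, so N_k = 2 + N_{k-1} + N_{k-1}^2.
N_0 = 2
N_1 = 2 + 2 + 2^2 = 8
N_2 = 2 + 8 + 8^2 = 74
So |H| = 74.
Each predicate of arity r yields |H|^r ground atoms (one per choice of an r-tuple from H):
  q: 74^3 = 405224;  p: 74^3 = 405224;  r: 74^3 = 405224
Total ground atoms: 405224 + 405224 + 405224 = 1215672.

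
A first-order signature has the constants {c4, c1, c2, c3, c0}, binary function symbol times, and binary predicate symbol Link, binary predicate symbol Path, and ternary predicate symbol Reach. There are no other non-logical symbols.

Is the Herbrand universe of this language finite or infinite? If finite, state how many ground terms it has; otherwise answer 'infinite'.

infinite

The signature has at least one function symbol (times, arity 2) and at least one constant (c4).
Iterating times gives infinitely many distinct ground terms: c4, times(c4, c4), times(times(c4, c4), times(c4, c4)), ...
So the Herbrand universe is infinite.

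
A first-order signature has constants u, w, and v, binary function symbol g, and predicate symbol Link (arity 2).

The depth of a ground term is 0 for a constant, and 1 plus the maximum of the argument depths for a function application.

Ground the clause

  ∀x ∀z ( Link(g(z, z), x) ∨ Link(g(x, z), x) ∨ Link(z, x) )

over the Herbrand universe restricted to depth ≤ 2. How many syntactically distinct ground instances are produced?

21609

Ground terms of depth ≤ 2:
  Let N_k count ground terms of depth at most k. Each non-constant term of depth ≤ k is some function symbol applied to depth-≤(k−1) arguments, giving N_k = 3 + N_{k-1}^2.
  N_0 = 3
  N_1 = 3 + 3^2 = 12
  N_2 = 3 + 12^2 = 147
So there are 147 ground terms available for substitution.
There are 2 variables to instantiate (x, z), each occurring in at least one literal, so different choices give different ground instances.
Number of ground instances = 147^2 = 21609.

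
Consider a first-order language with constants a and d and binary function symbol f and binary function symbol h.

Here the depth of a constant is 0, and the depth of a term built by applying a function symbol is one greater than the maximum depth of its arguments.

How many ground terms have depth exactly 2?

If N_k denotes the number of depth-≤k ground terms, the 2 constants give N_0 = 2, and each function symbol of arity r contributes N_{k-1}^r new terms at level k: N_k = 2 + N_{k-1}^2 + N_{k-1}^2.
N_0 = 2
N_1 = 2 + 2^2 + 2^2 = 10
N_2 = 2 + 10^2 + 10^2 = 202
Terms of depth exactly 2: N_2 − N_1 = 202 − 10 = 192.

192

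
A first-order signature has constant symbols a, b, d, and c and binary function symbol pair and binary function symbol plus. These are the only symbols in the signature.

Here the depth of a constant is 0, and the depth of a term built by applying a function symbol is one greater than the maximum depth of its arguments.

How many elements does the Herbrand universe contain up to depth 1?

Let N_k = |{terms of depth ≤ k}|. Then N_0 = 4 and N_k = 4 + N_{k-1}^2 + N_{k-1}^2 for k ≥ 1 (one summand per function symbol, arity giving the exponent).
N_0 = 4
N_1 = 4 + 4^2 + 4^2 = 36

36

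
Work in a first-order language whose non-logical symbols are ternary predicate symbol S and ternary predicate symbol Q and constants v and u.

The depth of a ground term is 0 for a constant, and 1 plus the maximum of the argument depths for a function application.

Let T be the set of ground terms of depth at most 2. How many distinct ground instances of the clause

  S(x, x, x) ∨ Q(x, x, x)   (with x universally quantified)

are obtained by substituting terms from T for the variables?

2

Ground terms of depth ≤ 2:
  With no function symbols every ground term is a constant, so there are exactly 2 ground terms at every depth bound.
  N_0 = 2
  N_1 = 2
  N_2 = 2
  Explicitly: v, u.
So there are 2 ground terms available for substitution.
The variable x ranges independently over the available ground terms, and distinct assignments produce distinct instances.
Number of ground instances = 2.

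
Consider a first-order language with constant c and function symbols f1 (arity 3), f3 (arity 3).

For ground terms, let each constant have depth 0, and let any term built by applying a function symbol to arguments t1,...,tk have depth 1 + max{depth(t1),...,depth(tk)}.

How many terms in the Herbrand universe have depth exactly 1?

If N_k denotes the number of depth-≤k ground terms, the 1 constant gives N_0 = 1, and each function symbol of arity r contributes N_{k-1}^r new terms at level k: N_k = 1 + N_{k-1}^3 + N_{k-1}^3.
N_0 = 1
N_1 = 1 + 1^3 + 1^3 = 3
Terms of depth exactly 1: N_1 − N_0 = 3 − 1 = 2.

2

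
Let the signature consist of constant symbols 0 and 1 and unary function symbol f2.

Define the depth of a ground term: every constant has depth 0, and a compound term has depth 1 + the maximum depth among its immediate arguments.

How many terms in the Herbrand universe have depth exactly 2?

2

Let N_k = |{terms of depth ≤ k}|. Then N_0 = 2 and N_k = 2 + N_{k-1} for k ≥ 1 (one summand per function symbol, arity giving the exponent).
N_0 = 2
N_1 = 2 + 2 = 4
N_2 = 2 + 4 = 6
Terms of depth exactly 2: N_2 − N_1 = 6 − 4 = 2.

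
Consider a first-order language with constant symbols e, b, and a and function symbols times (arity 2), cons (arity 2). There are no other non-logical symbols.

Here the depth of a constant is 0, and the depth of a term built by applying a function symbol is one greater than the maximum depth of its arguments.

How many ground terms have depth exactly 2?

864

Let N_k count ground terms of depth at most k. Each non-constant term of depth ≤ k is some function symbol applied to depth-≤(k−1) arguments, giving N_k = 3 + N_{k-1}^2 + N_{k-1}^2.
N_0 = 3
N_1 = 3 + 3^2 + 3^2 = 21
N_2 = 3 + 21^2 + 21^2 = 885
Terms of depth exactly 2: N_2 − N_1 = 885 − 21 = 864.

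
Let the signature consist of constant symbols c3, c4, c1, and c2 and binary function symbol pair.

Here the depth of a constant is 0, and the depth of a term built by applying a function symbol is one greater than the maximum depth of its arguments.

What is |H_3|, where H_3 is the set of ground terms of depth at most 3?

If N_k denotes the number of depth-≤k ground terms, the 4 constants give N_0 = 4, and each function symbol of arity r contributes N_{k-1}^r new terms at level k: N_k = 4 + N_{k-1}^2.
N_0 = 4
N_1 = 4 + 4^2 = 20
N_2 = 4 + 20^2 = 404
N_3 = 4 + 404^2 = 163220

163220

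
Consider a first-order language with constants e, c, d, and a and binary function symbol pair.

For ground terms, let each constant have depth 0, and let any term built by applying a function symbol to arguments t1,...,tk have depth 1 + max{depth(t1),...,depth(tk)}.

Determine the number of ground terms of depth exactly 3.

Let N_k count ground terms of depth at most k. Each non-constant term of depth ≤ k is some function symbol applied to depth-≤(k−1) arguments, giving N_k = 4 + N_{k-1}^2.
N_0 = 4
N_1 = 4 + 4^2 = 20
N_2 = 4 + 20^2 = 404
N_3 = 4 + 404^2 = 163220
Terms of depth exactly 3: N_3 − N_2 = 163220 − 404 = 162816.

162816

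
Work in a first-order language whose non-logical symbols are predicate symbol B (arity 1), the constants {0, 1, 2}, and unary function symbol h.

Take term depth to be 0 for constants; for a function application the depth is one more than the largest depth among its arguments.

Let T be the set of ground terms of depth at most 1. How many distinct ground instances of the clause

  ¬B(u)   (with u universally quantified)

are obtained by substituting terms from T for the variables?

6

Ground terms of depth ≤ 1:
  Write N_k for the number of ground terms of depth ≤ k. A term of depth ≤ k is either a constant or a function symbol applied to arguments of depth ≤ k−1, so N_k = 3 + N_{k-1}.
  N_0 = 3
  N_1 = 3 + 3 = 6
So there are 6 ground terms available for substitution.
The clause has 1 distinct variable (u), which appears in the body. In the free term algebra distinct substitutions yield syntactically distinct ground instances.
Number of ground instances = 6.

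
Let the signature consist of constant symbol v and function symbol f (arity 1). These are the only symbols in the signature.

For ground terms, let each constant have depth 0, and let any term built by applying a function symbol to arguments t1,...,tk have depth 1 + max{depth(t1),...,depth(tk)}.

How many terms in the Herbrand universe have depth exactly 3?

1

Count level by level. With function symbols f/1, the terms of depth ≤ k are the 1 constant together with each function applied to depth-≤(k−1) tuples, so N_k = 1 + N_{k-1}.
N_0 = 1
N_1 = 1 + 1 = 2
N_2 = 1 + 2 = 3
N_3 = 1 + 3 = 4
Terms of depth exactly 3: N_3 − N_2 = 4 − 3 = 1.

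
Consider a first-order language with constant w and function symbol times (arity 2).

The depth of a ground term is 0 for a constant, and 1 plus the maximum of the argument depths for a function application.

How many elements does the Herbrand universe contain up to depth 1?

2

Let N_k count ground terms of depth at most k. Each non-constant term of depth ≤ k is some function symbol applied to depth-≤(k−1) arguments, giving N_k = 1 + N_{k-1}^2.
N_0 = 1
N_1 = 1 + 1^2 = 2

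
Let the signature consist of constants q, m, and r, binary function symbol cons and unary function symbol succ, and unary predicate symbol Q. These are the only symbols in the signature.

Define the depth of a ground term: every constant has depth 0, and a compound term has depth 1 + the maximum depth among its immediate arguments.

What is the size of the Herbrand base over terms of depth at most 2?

First count ground terms of depth ≤ 2.
If N_k denotes the number of depth-≤k ground terms, the 3 constants give N_0 = 3, and each function symbol of arity r contributes N_{k-1}^r new terms at level k: N_k = 3 + N_{k-1}^2 + N_{k-1}.
N_0 = 3
N_1 = 3 + 3^2 + 3 = 15
N_2 = 3 + 15^2 + 15 = 243
So |H| = 243.
Each predicate of arity r yields |H|^r ground atoms (one per choice of an r-tuple from H):
  Q: 243
Total ground atoms: 243.

243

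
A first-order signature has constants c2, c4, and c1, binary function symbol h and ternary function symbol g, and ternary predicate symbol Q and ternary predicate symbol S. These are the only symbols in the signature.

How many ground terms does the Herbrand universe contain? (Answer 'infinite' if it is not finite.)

The signature has at least one function symbol (h, arity 2) and at least one constant (c2).
Iterating h gives infinitely many distinct ground terms: c2, h(c2, c2), h(h(c2, c2), h(c2, c2)), ...
So the Herbrand universe is infinite.

infinite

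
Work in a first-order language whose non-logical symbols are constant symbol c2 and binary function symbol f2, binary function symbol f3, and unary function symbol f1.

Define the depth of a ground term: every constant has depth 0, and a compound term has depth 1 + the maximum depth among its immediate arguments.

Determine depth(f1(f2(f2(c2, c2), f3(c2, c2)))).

3

depth(f2(c2, c2)) = 1 + max(0, 0) = 1
depth(f3(c2, c2)) = 1 + max(0, 0) = 1
depth(f2(f2(c2, c2), f3(c2, c2))) = 1 + max(1, 1) = 2
depth(f1(f2(f2(c2, c2), f3(c2, c2)))) = 1 + depth(f2(f2(c2, c2), f3(c2, c2))) = 1 + 2 = 3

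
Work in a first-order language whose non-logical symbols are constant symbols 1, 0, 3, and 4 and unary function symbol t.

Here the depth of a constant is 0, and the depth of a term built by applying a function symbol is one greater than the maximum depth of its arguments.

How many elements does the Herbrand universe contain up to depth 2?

Let N_k count ground terms of depth at most k. Each non-constant term of depth ≤ k is some function symbol applied to depth-≤(k−1) arguments, giving N_k = 4 + N_{k-1}.
N_0 = 4
N_1 = 4 + 4 = 8
N_2 = 4 + 8 = 12

12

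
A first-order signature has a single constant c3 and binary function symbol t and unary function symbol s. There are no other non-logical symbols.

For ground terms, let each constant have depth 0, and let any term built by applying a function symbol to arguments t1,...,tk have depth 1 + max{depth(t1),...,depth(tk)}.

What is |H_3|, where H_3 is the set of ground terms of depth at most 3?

Let N_k count ground terms of depth at most k. Each non-constant term of depth ≤ k is some function symbol applied to depth-≤(k−1) arguments, giving N_k = 1 + N_{k-1}^2 + N_{k-1}.
N_0 = 1
N_1 = 1 + 1^2 + 1 = 3
N_2 = 1 + 3^2 + 3 = 13
N_3 = 1 + 13^2 + 13 = 183

183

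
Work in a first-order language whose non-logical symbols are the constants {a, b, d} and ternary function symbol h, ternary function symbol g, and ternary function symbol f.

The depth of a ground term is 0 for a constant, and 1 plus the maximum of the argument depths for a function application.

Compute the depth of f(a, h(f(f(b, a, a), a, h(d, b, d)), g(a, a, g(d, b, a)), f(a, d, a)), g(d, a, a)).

4

depth(f(b, a, a)) = 1 + max(0, 0, 0) = 1
depth(h(d, b, d)) = 1 + max(0, 0, 0) = 1
depth(f(f(b, a, a), a, h(d, b, d))) = 1 + max(1, 0, 1) = 2
depth(g(d, b, a)) = 1 + max(0, 0, 0) = 1
depth(g(a, a, g(d, b, a))) = 1 + max(0, 0, 1) = 2
depth(f(a, d, a)) = 1 + max(0, 0, 0) = 1
depth(h(f(f(b, a, a), a, h(d, b, d)), g(a, a, g(d, b, a)), f(a, d, a))) = 1 + max(2, 2, 1) = 3
depth(g(d, a, a)) = 1 + max(0, 0, 0) = 1
depth(f(a, h(f(f(b, a, a), a, h(d, b, d)), g(a, a, g(d, b, a)), f(a, d, a)), g(d, a, a))) = 1 + max(0, 3, 1) = 4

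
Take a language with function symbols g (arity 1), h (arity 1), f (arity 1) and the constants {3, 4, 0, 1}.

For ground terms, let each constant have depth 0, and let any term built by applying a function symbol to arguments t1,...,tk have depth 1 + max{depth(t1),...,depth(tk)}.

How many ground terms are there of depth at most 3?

160

Count level by level. With function symbols g/1, h/1, f/1, the terms of depth ≤ k are the 4 constants together with each function applied to depth-≤(k−1) tuples, so N_k = 4 + N_{k-1} + N_{k-1} + N_{k-1}.
N_0 = 4
N_1 = 4 + 4 + 4 + 4 = 16
N_2 = 4 + 16 + 16 + 16 = 52
N_3 = 4 + 52 + 52 + 52 = 160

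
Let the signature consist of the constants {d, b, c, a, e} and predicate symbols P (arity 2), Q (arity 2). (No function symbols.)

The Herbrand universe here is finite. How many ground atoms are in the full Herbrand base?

With no function symbols, the Herbrand universe is just the 5 constants.
Ground atoms per predicate: P: 5^2 = 25, Q: 5^2 = 25.
Herbrand base size = 25 + 25 = 50.

50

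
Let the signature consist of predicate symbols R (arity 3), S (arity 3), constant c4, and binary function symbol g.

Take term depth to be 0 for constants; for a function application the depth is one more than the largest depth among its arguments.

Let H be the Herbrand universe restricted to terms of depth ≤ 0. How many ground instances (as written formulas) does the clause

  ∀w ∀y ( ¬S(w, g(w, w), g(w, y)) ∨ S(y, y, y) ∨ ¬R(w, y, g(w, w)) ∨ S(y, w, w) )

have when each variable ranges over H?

Ground terms of depth ≤ 0:
  If N_k denotes the number of depth-≤k ground terms, the 1 constant gives N_0 = 1, and each function symbol of arity r contributes N_{k-1}^r new terms at level k: N_k = 1 + N_{k-1}^2.
  N_0 = 1
So there is exactly 1 ground term available for substitution.
There are 2 variables to instantiate (w, y), each occurring in at least one literal, so different choices give different ground instances.
Number of ground instances = 1^2 = 1.

1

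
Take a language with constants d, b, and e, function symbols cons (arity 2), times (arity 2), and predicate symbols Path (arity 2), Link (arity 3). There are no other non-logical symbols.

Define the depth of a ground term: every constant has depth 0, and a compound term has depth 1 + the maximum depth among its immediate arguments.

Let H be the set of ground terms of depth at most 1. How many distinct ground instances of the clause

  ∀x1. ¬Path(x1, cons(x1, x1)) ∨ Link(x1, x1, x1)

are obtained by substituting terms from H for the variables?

Ground terms of depth ≤ 1:
  Write N_k for the number of ground terms of depth ≤ k. A term of depth ≤ k is either a constant or a function symbol applied to arguments of depth ≤ k−1, so N_k = 3 + N_{k-1}^2 + N_{k-1}^2.
  N_0 = 3
  N_1 = 3 + 3^2 + 3^2 = 21
So there are 21 ground terms available for substitution.
The variable x1 ranges independently over the available ground terms, and distinct assignments produce distinct instances.
Number of ground instances = 21.

21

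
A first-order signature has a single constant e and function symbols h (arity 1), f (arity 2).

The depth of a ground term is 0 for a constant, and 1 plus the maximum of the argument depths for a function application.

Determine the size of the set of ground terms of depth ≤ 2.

13

Write N_k for the number of ground terms of depth ≤ k. A term of depth ≤ k is either a constant or a function symbol applied to arguments of depth ≤ k−1, so N_k = 1 + N_{k-1} + N_{k-1}^2.
N_0 = 1
N_1 = 1 + 1 + 1^2 = 3
N_2 = 1 + 3 + 3^2 = 13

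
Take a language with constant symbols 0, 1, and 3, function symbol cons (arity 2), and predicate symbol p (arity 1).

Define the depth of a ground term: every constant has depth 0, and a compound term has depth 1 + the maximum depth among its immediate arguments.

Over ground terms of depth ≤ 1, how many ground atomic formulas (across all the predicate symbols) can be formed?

First count ground terms of depth ≤ 1.
Let N_k = |{terms of depth ≤ k}|. Then N_0 = 3 and N_k = 3 + N_{k-1}^2 for k ≥ 1 (one summand per function symbol, arity giving the exponent).
N_0 = 3
N_1 = 3 + 3^2 = 12
Explicitly: 0, 1, 3, cons(0, 0), cons(0, 1), cons(0, 3), cons(1, 0), cons(1, 1), cons(1, 3), cons(3, 0), cons(3, 1), cons(3, 3).
So |H| = 12.
Ground atoms are formed by filling each argument slot of a predicate with a term from H, so an r-ary predicate gives |H|^r atoms:
  p: 12
Total ground atoms: 12.

12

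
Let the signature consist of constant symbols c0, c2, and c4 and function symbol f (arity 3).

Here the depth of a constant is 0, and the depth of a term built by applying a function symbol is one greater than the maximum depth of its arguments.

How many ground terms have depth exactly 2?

26973

If N_k denotes the number of depth-≤k ground terms, the 3 constants give N_0 = 3, and each function symbol of arity r contributes N_{k-1}^r new terms at level k: N_k = 3 + N_{k-1}^3.
N_0 = 3
N_1 = 3 + 3^3 = 30
N_2 = 3 + 30^3 = 27003
Terms of depth exactly 2: N_2 − N_1 = 27003 − 30 = 26973.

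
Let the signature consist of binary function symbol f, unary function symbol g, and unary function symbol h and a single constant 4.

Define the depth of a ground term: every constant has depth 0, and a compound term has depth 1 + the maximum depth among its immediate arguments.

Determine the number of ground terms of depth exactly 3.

651

Let N_k = |{terms of depth ≤ k}|. Then N_0 = 1 and N_k = 1 + N_{k-1}^2 + N_{k-1} + N_{k-1} for k ≥ 1 (one summand per function symbol, arity giving the exponent).
N_0 = 1
N_1 = 1 + 1^2 + 1 + 1 = 4
N_2 = 1 + 4^2 + 4 + 4 = 25
N_3 = 1 + 25^2 + 25 + 25 = 676
Terms of depth exactly 3: N_3 − N_2 = 676 − 25 = 651.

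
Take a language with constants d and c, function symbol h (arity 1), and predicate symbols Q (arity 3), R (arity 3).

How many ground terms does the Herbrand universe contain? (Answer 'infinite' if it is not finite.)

infinite

The signature has at least one function symbol (h, arity 1) and at least one constant (d).
Iterating h gives infinitely many distinct ground terms: d, h(d), h(h(d)), ...
So the Herbrand universe is infinite.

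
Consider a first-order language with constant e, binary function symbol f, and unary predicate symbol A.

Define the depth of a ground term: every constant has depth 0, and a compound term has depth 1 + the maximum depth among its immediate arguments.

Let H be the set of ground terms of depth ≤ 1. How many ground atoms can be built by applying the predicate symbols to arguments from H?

2

First count ground terms of depth ≤ 1.
If N_k denotes the number of depth-≤k ground terms, the 1 constant gives N_0 = 1, and each function symbol of arity r contributes N_{k-1}^r new terms at level k: N_k = 1 + N_{k-1}^2.
N_0 = 1
N_1 = 1 + 1^2 = 2
Explicitly: e, f(e, e).
So |H| = 2.
For each predicate symbol, the number of ground atoms is |H| raised to its arity; summing:
  A: 2
Total ground atoms: 2.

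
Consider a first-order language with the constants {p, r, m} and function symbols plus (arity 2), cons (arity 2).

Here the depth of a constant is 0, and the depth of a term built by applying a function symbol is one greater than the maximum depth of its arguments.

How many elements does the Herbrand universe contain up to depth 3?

1566453

Let N_k = |{terms of depth ≤ k}|. Then N_0 = 3 and N_k = 3 + N_{k-1}^2 + N_{k-1}^2 for k ≥ 1 (one summand per function symbol, arity giving the exponent).
N_0 = 3
N_1 = 3 + 3^2 + 3^2 = 21
N_2 = 3 + 21^2 + 21^2 = 885
N_3 = 3 + 885^2 + 885^2 = 1566453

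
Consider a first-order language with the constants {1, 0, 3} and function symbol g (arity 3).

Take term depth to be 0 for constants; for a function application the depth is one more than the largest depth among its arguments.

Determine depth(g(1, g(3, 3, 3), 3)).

2

depth(g(3, 3, 3)) = 1 + max(0, 0, 0) = 1
depth(g(1, g(3, 3, 3), 3)) = 1 + max(0, 1, 0) = 2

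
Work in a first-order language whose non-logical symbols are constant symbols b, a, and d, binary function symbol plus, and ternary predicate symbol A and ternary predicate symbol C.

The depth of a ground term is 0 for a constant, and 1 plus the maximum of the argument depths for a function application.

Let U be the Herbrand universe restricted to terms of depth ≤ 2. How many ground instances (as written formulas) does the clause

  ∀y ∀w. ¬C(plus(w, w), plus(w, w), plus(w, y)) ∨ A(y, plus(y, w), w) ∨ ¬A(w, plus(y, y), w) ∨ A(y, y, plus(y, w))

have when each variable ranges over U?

21609

Ground terms of depth ≤ 2:
  Write N_k for the number of ground terms of depth ≤ k. A term of depth ≤ k is either a constant or a function symbol applied to arguments of depth ≤ k−1, so N_k = 3 + N_{k-1}^2.
  N_0 = 3
  N_1 = 3 + 3^2 = 12
  N_2 = 3 + 12^2 = 147
So there are 147 ground terms available for substitution.
There are 2 variables to instantiate (y, w), each occurring in at least one literal, so different choices give different ground instances.
Number of ground instances = 147^2 = 21609.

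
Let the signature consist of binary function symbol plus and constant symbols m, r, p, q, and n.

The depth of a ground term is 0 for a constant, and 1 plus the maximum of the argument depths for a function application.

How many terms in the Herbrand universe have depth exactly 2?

875

Let N_k count ground terms of depth at most k. Each non-constant term of depth ≤ k is some function symbol applied to depth-≤(k−1) arguments, giving N_k = 5 + N_{k-1}^2.
N_0 = 5
N_1 = 5 + 5^2 = 30
N_2 = 5 + 30^2 = 905
Terms of depth exactly 2: N_2 − N_1 = 905 − 30 = 875.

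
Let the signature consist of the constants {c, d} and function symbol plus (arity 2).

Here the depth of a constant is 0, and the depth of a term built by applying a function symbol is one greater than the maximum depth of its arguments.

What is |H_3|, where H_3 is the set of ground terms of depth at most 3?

Let N_k count ground terms of depth at most k. Each non-constant term of depth ≤ k is some function symbol applied to depth-≤(k−1) arguments, giving N_k = 2 + N_{k-1}^2.
N_0 = 2
N_1 = 2 + 2^2 = 6
N_2 = 2 + 6^2 = 38
N_3 = 2 + 38^2 = 1446

1446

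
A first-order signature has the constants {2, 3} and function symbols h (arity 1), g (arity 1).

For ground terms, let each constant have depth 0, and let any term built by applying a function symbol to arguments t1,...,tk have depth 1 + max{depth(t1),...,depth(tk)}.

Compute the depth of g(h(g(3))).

3

depth(g(3)) = 1 + depth(3) = 1 + 0 = 1
depth(h(g(3))) = 1 + depth(g(3)) = 1 + 1 = 2
depth(g(h(g(3)))) = 1 + depth(h(g(3))) = 1 + 2 = 3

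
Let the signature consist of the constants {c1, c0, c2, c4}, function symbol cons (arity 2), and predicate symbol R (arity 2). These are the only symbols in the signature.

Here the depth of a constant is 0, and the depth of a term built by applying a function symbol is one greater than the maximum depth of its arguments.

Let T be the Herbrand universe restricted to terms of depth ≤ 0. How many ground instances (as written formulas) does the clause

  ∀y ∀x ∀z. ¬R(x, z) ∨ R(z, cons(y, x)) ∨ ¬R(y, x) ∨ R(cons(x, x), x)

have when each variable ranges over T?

Ground terms of depth ≤ 0:
  Write N_k for the number of ground terms of depth ≤ k. A term of depth ≤ k is either a constant or a function symbol applied to arguments of depth ≤ k−1, so N_k = 4 + N_{k-1}^2.
  N_0 = 4
  Explicitly: c1, c0, c2, c4.
So there are 4 ground terms available for substitution.
The clause has 3 distinct variables (y, x, z), each appearing in the body. In the free term algebra distinct substitutions yield syntactically distinct ground instances.
Number of ground instances = 4^3 = 64.

64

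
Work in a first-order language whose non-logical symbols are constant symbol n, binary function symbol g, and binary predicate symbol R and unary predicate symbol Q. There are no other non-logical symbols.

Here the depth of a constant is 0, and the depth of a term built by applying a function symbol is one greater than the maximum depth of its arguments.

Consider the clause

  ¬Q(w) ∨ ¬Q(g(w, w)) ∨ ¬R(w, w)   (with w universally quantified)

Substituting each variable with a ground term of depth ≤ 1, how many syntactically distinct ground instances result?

2

Ground terms of depth ≤ 1:
  Write N_k for the number of ground terms of depth ≤ k. A term of depth ≤ k is either a constant or a function symbol applied to arguments of depth ≤ k−1, so N_k = 1 + N_{k-1}^2.
  N_0 = 1
  N_1 = 1 + 1^2 = 2
So there are 2 ground terms available for substitution.
The variable w ranges independently over the available ground terms, and distinct assignments produce distinct instances.
Number of ground instances = 2.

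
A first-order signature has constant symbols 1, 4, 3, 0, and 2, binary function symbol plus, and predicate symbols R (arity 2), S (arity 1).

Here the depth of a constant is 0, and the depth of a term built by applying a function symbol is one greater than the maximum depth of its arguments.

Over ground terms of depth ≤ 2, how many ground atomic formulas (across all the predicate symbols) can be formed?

First count ground terms of depth ≤ 2.
Let N_k count ground terms of depth at most k. Each non-constant term of depth ≤ k is some function symbol applied to depth-≤(k−1) arguments, giving N_k = 5 + N_{k-1}^2.
N_0 = 5
N_1 = 5 + 5^2 = 30
N_2 = 5 + 30^2 = 905
So |H| = 905.
Ground atoms are formed by filling each argument slot of a predicate with a term from H, so an r-ary predicate gives |H|^r atoms:
  R: 905^2 = 819025;  S: 905
Total ground atoms: 819025 + 905 = 819930.

819930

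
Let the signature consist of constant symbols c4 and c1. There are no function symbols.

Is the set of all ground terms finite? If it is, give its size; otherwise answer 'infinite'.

There are no function symbols, so every ground term is one of the 2 constants.
The Herbrand universe is {c4, c1}, which is finite with 2 elements.

2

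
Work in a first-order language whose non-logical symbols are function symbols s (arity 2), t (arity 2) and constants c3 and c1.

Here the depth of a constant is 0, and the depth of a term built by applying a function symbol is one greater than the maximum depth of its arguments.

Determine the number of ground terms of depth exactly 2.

192

Let N_k count ground terms of depth at most k. Each non-constant term of depth ≤ k is some function symbol applied to depth-≤(k−1) arguments, giving N_k = 2 + N_{k-1}^2 + N_{k-1}^2.
N_0 = 2
N_1 = 2 + 2^2 + 2^2 = 10
N_2 = 2 + 10^2 + 10^2 = 202
Terms of depth exactly 2: N_2 − N_1 = 202 − 10 = 192.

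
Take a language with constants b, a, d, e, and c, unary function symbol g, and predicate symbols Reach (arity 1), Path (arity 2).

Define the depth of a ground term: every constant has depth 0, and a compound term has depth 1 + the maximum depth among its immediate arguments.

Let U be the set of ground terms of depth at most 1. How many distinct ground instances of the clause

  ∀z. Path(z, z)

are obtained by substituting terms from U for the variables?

Ground terms of depth ≤ 1:
  Let N_k count ground terms of depth at most k. Each non-constant term of depth ≤ k is some function symbol applied to depth-≤(k−1) arguments, giving N_k = 5 + N_{k-1}.
  N_0 = 5
  N_1 = 5 + 5 = 10
  Explicitly: b, a, d, e, c, g(b), g(a), g(d), g(e), g(c).
So there are 10 ground terms available for substitution.
There is 1 variable to instantiate (z),  occurring in at least one literal, so different choices give different ground instances.
Number of ground instances = 10.

10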